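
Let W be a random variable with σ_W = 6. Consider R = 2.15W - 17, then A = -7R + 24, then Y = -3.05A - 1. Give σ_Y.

σ_Y = 275.415

σ_R = |2.15|·6 = 12.9.
σ_A = |-7|·12.9 = 90.3.
σ_Y = |-3.05|·90.3 = 275.415.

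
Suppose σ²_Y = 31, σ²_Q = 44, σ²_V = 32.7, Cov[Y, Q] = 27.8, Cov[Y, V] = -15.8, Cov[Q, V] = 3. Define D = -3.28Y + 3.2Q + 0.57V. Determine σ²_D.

σ²_D = a²·σ²_Y + b²·σ²_Q + c²·σ²_V + 2ab·Cov[Y, Q] + 2ac·Cov[Y, V] + 2bc·Cov[Q, V], with a = -3.28, b = 3.2, c = 0.57.
= 333.5104 + 450.56 + 10.62423 + (-583.5776) + 59.07936 + 10.944
= 281.14039.

σ²_D = 281.14039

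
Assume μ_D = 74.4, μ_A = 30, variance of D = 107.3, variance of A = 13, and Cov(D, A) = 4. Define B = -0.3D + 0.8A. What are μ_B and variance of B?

μ_B = 1.68, variance of B = 16.057

μ_B = (-0.3)·μ_D + 0.8·μ_A = (-0.3)·74.4 + 0.8·30 = 1.68.
variance of B = a²·variance of D + b²·variance of A + 2ab·Cov(D, A) with a = -0.3, b = 0.8.
= (-0.3)²·107.3 + 0.8²·13 + 2·(-0.3)·0.8·4
= 9.657 + 8.32 + (-1.92) = 16.057.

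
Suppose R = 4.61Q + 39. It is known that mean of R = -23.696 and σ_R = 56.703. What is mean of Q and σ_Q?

From R = 4.61Q + 39: mean of R = a·mean of Q + b, so mean of Q = (mean of R − b)/a = (-23.696 − 39)/4.61 = -13.6.
σ_R = |a|·σ_Q, so σ_Q = 56.703/|4.61| = 12.3.

mean of Q = -13.6, σ_Q = 12.3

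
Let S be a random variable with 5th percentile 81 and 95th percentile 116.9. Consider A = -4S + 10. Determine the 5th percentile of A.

5th percentile of A = -457.6

Since a = -4 < 0 the transformation is decreasing, reversing order: the 5th percentile of A corresponds to the 95th percentile of S.
So P_{5}(A) = a·P_{95}(S) + b = (-4)·116.9 + 10 = -457.6.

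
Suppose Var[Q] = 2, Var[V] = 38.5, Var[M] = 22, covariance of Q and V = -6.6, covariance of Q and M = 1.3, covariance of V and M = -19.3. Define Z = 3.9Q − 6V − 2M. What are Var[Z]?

Var[Z] = 1329.82

Var[Z] = a²·Var[Q] + b²·Var[V] + c²·Var[M] + 2ab·covariance of Q and V + 2ac·covariance of Q and M + 2bc·covariance of V and M, with a = 3.9, b = -6, c = -2.
= 30.42 + 1386 + 88 + 308.88 + (-20.28) + (-463.2)
= 1329.82.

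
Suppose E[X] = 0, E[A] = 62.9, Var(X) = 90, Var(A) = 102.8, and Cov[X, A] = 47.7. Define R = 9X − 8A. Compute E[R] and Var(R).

E[R] = 9·E[X] + (-8)·E[A] = 9·0 + (-8)·62.9 = -503.2.
Var(R) = a²·Var(X) + b²·Var(A) + 2ab·Cov[X, A] with a = 9, b = -8.
= 9²·90 + (-8)²·102.8 + 2·9·(-8)·47.7
= 7290 + 6579.2 + (-6868.8) = 7000.4.

E[R] = -503.2, Var(R) = 7000.4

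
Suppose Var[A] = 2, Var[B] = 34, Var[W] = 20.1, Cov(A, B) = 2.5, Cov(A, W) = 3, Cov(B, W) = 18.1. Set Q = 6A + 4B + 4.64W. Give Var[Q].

Var[Q] = a²·Var[A] + b²·Var[B] + c²·Var[W] + 2ab·Cov(A, B) + 2ac·Cov(A, W) + 2bc·Cov(B, W), with a = 6, b = 4, c = 4.64.
= 72 + 544 + 432.74496 + 120 + 167.04 + 671.872
= 2007.65696.

Var[Q] = 2007.65696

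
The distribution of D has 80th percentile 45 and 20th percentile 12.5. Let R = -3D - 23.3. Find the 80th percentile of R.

80th percentile of R = -60.8

Since a = -3 < 0 the transformation is decreasing, reversing order: the 80th percentile of R corresponds to the 20th percentile of D.
So P_{80}(R) = a·P_{20}(D) + b = (-3)·12.5 + (-23.3) = -60.8.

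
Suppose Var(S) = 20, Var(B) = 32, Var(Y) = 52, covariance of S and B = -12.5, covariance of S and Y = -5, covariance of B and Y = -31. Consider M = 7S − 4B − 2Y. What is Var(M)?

Var(M) = a²·Var(S) + b²·Var(B) + c²·Var(Y) + 2ab·covariance of S and B + 2ac·covariance of S and Y + 2bc·covariance of B and Y, with a = 7, b = -4, c = -2.
= 980 + 512 + 208 + 700 + 140 + (-496)
= 2044.

Var(M) = 2044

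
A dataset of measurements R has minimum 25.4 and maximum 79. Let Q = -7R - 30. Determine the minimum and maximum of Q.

a = -7 < 0, so order reverses: min(Q) = a·max(R)+b = (-7)·79 + (-30) = -583; max(Q) = a·min(R)+b = (-7)·25.4 + (-30) = -207.8.

min(Q) = -583, max(Q) = -207.8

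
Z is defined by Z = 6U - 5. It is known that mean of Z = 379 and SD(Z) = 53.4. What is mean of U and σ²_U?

From Z = 6U - 5: mean of Z = a·mean of U + b, so mean of U = (mean of Z − b)/a = (379 − (-5))/6 = 64.
σ²_Z = 53.4² = 2851.56.
σ²_Z = a²·σ²_U, so σ²_U = 2851.56/6² = 79.21.

mean of U = 64, σ²_U = 79.21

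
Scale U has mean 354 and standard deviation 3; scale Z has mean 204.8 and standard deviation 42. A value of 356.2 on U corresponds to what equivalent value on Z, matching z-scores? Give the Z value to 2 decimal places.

Z = 235.60

z = (356.2 − 354)/3 ≈ 0.7333.
Z = 204.8 + z·42 = 204.8 + (356.2 − 354)·42/3 = 235.60.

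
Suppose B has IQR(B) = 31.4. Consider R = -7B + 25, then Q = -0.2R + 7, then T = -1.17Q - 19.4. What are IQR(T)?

IQR(R) = |-7|·31.4 = 219.8.
IQR(Q) = |-0.2|·219.8 = 43.96.
IQR(T) = |-1.17|·43.96 = 51.4332.

IQR(T) = 51.4332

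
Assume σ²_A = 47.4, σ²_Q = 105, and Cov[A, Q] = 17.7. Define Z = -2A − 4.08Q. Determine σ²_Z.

σ²_Z = a²·σ²_A + b²·σ²_Q + 2ab·Cov[A, Q] with a = -2, b = -4.08.
= (-2)²·47.4 + (-4.08)²·105 + 2·(-2)·(-4.08)·17.7
= 189.6 + 1747.872 + 288.864 = 2226.336.

σ²_Z = 2226.336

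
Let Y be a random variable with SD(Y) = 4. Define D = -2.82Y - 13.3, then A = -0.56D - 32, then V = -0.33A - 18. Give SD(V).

SD(V) = 2.084544

SD(D) = |-2.82|·4 = 11.28.
SD(A) = |-0.56|·11.28 = 6.3168.
SD(V) = |-0.33|·6.3168 = 2.084544.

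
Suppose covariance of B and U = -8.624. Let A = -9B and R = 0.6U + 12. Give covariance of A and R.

covariance of A and R = a·c·covariance of B and U = (-9)·0.6·(-8.624) = 46.5696. Additive constants drop out.

covariance of A and R = 46.5696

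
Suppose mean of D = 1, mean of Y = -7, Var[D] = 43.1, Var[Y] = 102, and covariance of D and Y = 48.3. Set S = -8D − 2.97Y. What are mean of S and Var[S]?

mean of S = 12.79, Var[S] = 5953.3478

mean of S = (-8)·mean of D + (-2.97)·mean of Y = (-8)·1 + (-2.97)·(-7) = 12.79.
Var[S] = a²·Var[D] + b²·Var[Y] + 2ab·covariance of D and Y with a = -8, b = -2.97.
= (-8)²·43.1 + (-2.97)²·102 + 2·(-8)·(-2.97)·48.3
= 2758.4 + 899.7318 + 2295.216 = 5953.3478.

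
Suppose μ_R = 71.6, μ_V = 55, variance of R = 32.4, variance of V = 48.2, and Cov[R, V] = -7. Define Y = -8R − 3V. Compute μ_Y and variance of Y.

μ_Y = (-8)·μ_R + (-3)·μ_V = (-8)·71.6 + (-3)·55 = -737.8.
variance of Y = a²·variance of R + b²·variance of V + 2ab·Cov[R, V] with a = -8, b = -3.
= (-8)²·32.4 + (-3)²·48.2 + 2·(-8)·(-3)·(-7)
= 2073.6 + 433.8 + (-336) = 2171.4.

μ_Y = -737.8, variance of Y = 2171.4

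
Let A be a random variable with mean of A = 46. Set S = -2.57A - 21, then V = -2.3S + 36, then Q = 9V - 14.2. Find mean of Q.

mean of Q = 3191.654

mean of S = (-2.57)·46 + (-21) = -139.22.
mean of V = (-2.3)·(-139.22) + 36 = 356.206.
mean of Q = 9·356.206 + (-14.2) = 3191.654.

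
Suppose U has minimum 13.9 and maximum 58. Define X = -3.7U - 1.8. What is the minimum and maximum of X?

a = -3.7 < 0, so order reverses: min(X) = a·max(U)+b = (-3.7)·58 + (-1.8) = -216.4; max(X) = a·min(U)+b = (-3.7)·13.9 + (-1.8) = -53.23.

min(X) = -216.4, max(X) = -53.23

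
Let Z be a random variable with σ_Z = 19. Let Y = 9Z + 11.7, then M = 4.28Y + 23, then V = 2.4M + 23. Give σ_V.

σ_Y = |9|·19 = 171.
σ_M = |4.28|·171 = 731.88.
σ_V = |2.4|·731.88 = 1756.512.

σ_V = 1756.512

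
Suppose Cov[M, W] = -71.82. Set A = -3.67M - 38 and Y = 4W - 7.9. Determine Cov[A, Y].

Cov[A, Y] = a·c·Cov[M, W] = (-3.67)·4·(-71.82) = 1054.3176. Additive constants drop out.

Cov[A, Y] = 1054.3176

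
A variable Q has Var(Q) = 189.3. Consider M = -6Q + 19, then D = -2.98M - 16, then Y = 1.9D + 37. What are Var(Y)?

Var(Y) = 218470.5212112

Var(M) = (-6)²·189.3 = 6814.8.
Var(D) = (-2.98)²·6814.8 = 60518.14992.
Var(Y) = 1.9²·60518.14992 = 218470.5212112.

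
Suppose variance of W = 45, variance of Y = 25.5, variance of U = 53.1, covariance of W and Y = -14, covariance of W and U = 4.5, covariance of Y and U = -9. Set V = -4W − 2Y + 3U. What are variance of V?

variance of V = a²·variance of W + b²·variance of Y + c²·variance of U + 2ab·covariance of W and Y + 2ac·covariance of W and U + 2bc·covariance of Y and U, with a = -4, b = -2, c = 3.
= 720 + 102 + 477.9 + (-224) + (-108) + 108
= 1075.9.

variance of V = 1075.9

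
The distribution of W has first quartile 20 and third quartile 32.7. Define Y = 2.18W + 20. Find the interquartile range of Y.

IQR of W = Q3 − Q1 = 32.7 − 20 = 12.7.
Under Y = aW + b, IQR(Y) = |a|·IQR(W) = |2.18|·12.7 = 27.686 (shifts cancel; spread scales by |a|).

IQR(Y) = 27.686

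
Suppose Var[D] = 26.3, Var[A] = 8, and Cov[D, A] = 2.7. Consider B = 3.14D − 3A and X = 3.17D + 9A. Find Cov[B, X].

Cov[B, X] = 96.40994

By bilinearity, Cov[B, X] = ac·Var[D] + bd·Var[A] + (ad+bc)·Cov[D, A], with a=3.14, b=-3, c=3.17, d=9.
ac·Var[D] = 3.14·3.17·26.3 = 261.78494
bd·Var[A] = (-3)·9·8 = -216
(ad+bc)·Cov[D, A] = (18.75)·2.7 = 50.625
Cov[B, X] = 261.78494 + (-216) + 50.625 = 96.40994.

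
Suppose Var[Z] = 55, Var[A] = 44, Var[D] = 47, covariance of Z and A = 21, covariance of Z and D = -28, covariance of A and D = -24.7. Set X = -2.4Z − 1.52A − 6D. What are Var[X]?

Var[X] = a²·Var[Z] + b²·Var[A] + c²·Var[D] + 2ab·covariance of Z and A + 2ac·covariance of Z and D + 2bc·covariance of A and D, with a = -2.4, b = -1.52, c = -6.
= 316.8 + 101.6576 + 1692 + 153.216 + (-806.4) + (-450.528)
= 1006.7456.

Var[X] = 1006.7456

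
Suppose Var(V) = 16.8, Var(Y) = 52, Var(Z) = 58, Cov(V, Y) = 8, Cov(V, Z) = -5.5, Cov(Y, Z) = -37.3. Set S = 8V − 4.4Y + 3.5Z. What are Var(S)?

Var(S) = 3070.06

Var(S) = a²·Var(V) + b²·Var(Y) + c²·Var(Z) + 2ab·Cov(V, Y) + 2ac·Cov(V, Z) + 2bc·Cov(Y, Z), with a = 8, b = -4.4, c = 3.5.
= 1075.2 + 1006.72 + 710.5 + (-563.2) + (-308) + 1148.84
= 3070.06.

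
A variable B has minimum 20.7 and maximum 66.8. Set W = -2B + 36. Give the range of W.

Range(W) = 92.2

Range of B = 66.8 − 20.7 = 46.1.
Range(W) = |a|·Range(B) = |-2|·46.1 = 92.2.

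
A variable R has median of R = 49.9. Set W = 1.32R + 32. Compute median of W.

A linear map preserves order up to sign, so median of W = a·median of R + b = 1.32·49.9 + 32 = 97.868.

median of W = 97.868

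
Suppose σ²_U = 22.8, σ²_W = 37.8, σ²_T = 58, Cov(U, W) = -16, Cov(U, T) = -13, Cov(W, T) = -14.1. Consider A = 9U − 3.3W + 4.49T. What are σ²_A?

σ²_A = 3745.3072

σ²_A = a²·σ²_U + b²·σ²_W + c²·σ²_T + 2ab·Cov(U, W) + 2ac·Cov(U, T) + 2bc·Cov(W, T), with a = 9, b = -3.3, c = 4.49.
= 1846.8 + 411.642 + 1169.2858 + 950.4 + (-1050.66) + 417.8394
= 3745.3072.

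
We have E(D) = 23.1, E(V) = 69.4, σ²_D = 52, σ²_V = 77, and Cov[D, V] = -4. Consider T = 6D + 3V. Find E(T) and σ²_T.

E(T) = 6·E(D) + 3·E(V) = 6·23.1 + 3·69.4 = 346.8.
σ²_T = a²·σ²_D + b²·σ²_V + 2ab·Cov[D, V] with a = 6, b = 3.
= 6²·52 + 3²·77 + 2·6·3·(-4)
= 1872 + 693 + (-144) = 2421.

E(T) = 346.8, σ²_T = 2421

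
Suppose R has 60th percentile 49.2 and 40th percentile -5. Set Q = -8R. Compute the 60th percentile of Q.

60th percentile of Q = 40

Since a = -8 < 0 the transformation is decreasing, reversing order: the 60th percentile of Q corresponds to the 40th percentile of R.
So P_{60}(Q) = a·P_{40}(R) + b = (-8)·(-5) = 40.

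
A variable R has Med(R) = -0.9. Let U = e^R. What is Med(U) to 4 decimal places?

e^R is monotone on this domain, so Med(U) = exp(-0.9) ≈ 0.4066.

Med(U) = 0.4066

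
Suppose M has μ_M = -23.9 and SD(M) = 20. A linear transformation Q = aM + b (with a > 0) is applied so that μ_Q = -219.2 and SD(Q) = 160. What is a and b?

a = 8, b = -28

SD(Q) = a·SD(M) (a > 0), so a = 160/20 = 8.
μ_Q = a·μ_M + b, so b = -219.2 − 8·(-23.9) = -28.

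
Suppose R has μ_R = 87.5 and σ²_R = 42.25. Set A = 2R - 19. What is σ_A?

σ_A = 13

A = 2R - 19 is linear with a = 2, b = -19.
σ_R = √42.25 = 6.5.
σ_A = |a|·σ_R = |2|·6.5 = 13.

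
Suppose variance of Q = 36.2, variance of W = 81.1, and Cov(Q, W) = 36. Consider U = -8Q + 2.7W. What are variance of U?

variance of U = a²·variance of Q + b²·variance of W + 2ab·Cov(Q, W) with a = -8, b = 2.7.
= (-8)²·36.2 + 2.7²·81.1 + 2·(-8)·2.7·36
= 2316.8 + 591.219 + (-1555.2) = 1352.819.

variance of U = 1352.819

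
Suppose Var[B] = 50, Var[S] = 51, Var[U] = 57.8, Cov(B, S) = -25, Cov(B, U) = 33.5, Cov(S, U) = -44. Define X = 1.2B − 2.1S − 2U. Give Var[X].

Var[X] = a²·Var[B] + b²·Var[S] + c²·Var[U] + 2ab·Cov(B, S) + 2ac·Cov(B, U) + 2bc·Cov(S, U), with a = 1.2, b = -2.1, c = -2.
= 72 + 224.91 + 231.2 + 126 + (-160.8) + (-369.6)
= 123.71.

Var[X] = 123.71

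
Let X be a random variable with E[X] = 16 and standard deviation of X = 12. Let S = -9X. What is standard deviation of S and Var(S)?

standard deviation of S = 108, Var(S) = 11664

S = -9X is linear with a = -9, b = 0.
standard deviation of S = |a|·standard deviation of X = |-9|·12 = 108.
Var(X) = 12² = 144.
Var(S) = a²·Var(X) = (-9)²·144 = 11664.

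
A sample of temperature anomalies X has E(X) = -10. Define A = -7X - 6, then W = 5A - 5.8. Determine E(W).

E(W) = 314.2

E(A) = (-7)·(-10) + (-6) = 64.
E(W) = 5·64 + (-5.8) = 314.2.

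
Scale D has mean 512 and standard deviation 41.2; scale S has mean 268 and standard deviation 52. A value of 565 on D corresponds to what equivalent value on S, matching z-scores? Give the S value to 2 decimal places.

z = (565 − 512)/41.2 ≈ 1.2864.
S = 268 + z·52 = 268 + (565 − 512)·52/41.2 ≈ 334.89.

S = 334.89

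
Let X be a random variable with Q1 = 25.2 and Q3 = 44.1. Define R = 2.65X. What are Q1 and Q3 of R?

Q1(R) = 66.78, Q3(R) = 116.865

a = 2.65 > 0: Q1(R) = a·Q1(X)+b = 66.78, Q3(R) = a·Q3(X)+b = 116.865.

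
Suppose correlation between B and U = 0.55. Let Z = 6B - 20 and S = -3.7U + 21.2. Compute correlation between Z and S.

correlation between Z and S = -0.55

Linear rescalings preserve |correlation|; the slopes 6 and -3.7 have opposite signs, so the correlation flips sign: correlation between Z and S = −correlation between B and U = -0.55.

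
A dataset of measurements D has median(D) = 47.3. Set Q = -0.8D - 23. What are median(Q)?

A linear map preserves order up to sign, so median(Q) = a·median(D) + b = (-0.8)·47.3 + (-23) = -60.84.

median(Q) = -60.84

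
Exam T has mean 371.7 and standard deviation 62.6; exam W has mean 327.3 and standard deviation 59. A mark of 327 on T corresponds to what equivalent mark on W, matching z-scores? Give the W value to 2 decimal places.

z = (327 − 371.7)/62.6 ≈ -0.7141.
W = 327.3 + z·59 = 327.3 + (327 − 371.7)·59/62.6 ≈ 285.17.

W = 285.17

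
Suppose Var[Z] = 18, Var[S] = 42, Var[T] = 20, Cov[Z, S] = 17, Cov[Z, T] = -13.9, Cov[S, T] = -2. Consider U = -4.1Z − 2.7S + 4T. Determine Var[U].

Var[U] = 1804.26

Var[U] = a²·Var[Z] + b²·Var[S] + c²·Var[T] + 2ab·Cov[Z, S] + 2ac·Cov[Z, T] + 2bc·Cov[S, T], with a = -4.1, b = -2.7, c = 4.
= 302.58 + 306.18 + 320 + 376.38 + 455.92 + 43.2
= 1804.26.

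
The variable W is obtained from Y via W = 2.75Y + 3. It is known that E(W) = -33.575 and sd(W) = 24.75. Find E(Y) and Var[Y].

From W = 2.75Y + 3: E(W) = a·E(Y) + b, so E(Y) = (E(W) − b)/a = (-33.575 − 3)/2.75 = -13.3.
Var[W] = 24.75² = 612.5625.
Var[W] = a²·Var[Y], so Var[Y] = 612.5625/2.75² = 81.

E(Y) = -13.3, Var[Y] = 81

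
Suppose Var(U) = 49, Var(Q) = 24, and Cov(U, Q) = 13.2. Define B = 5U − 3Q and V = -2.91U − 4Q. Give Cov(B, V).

Cov(B, V) = -573.714

By bilinearity, Cov(B, V) = ac·Var(U) + bd·Var(Q) + (ad+bc)·Cov(U, Q), with a=5, b=-3, c=-2.91, d=-4.
ac·Var(U) = 5·(-2.91)·49 = -712.95
bd·Var(Q) = (-3)·(-4)·24 = 288
(ad+bc)·Cov(U, Q) = (-11.27)·13.2 = -148.764
Cov(B, V) = -712.95 + 288 + (-148.764) = -573.714.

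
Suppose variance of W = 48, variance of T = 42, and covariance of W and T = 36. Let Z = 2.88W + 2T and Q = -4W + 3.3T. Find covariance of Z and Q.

covariance of Z and Q = -221.616

By bilinearity, covariance of Z and Q = ac·variance of W + bd·variance of T + (ad+bc)·covariance of W and T, with a=2.88, b=2, c=-4, d=3.3.
ac·variance of W = 2.88·(-4)·48 = -552.96
bd·variance of T = 2·3.3·42 = 277.2
(ad+bc)·covariance of W and T = (1.504)·36 = 54.144
covariance of Z and Q = -552.96 + 277.2 + 54.144 = -221.616.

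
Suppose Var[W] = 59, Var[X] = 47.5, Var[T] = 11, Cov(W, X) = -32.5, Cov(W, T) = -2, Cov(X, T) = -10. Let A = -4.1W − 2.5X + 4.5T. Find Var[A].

Var[A] = 1143.965

Var[A] = a²·Var[W] + b²·Var[X] + c²·Var[T] + 2ab·Cov(W, X) + 2ac·Cov(W, T) + 2bc·Cov(X, T), with a = -4.1, b = -2.5, c = 4.5.
= 991.79 + 296.875 + 222.75 + (-666.25) + 73.8 + 225
= 1143.965.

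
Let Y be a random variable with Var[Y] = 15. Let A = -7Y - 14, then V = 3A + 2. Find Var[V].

Var[A] = (-7)²·15 = 735.
Var[V] = 3²·735 = 6615.

Var[V] = 6615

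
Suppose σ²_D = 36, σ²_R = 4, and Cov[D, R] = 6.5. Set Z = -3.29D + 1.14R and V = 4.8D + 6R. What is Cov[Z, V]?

By bilinearity, Cov[Z, V] = ac·σ²_D + bd·σ²_R + (ad+bc)·Cov[D, R], with a=-3.29, b=1.14, c=4.8, d=6.
ac·σ²_D = (-3.29)·4.8·36 = -568.512
bd·σ²_R = 1.14·6·4 = 27.36
(ad+bc)·Cov[D, R] = (-14.268)·6.5 = -92.742
Cov[Z, V] = -568.512 + 27.36 + (-92.742) = -633.894.

Cov[Z, V] = -633.894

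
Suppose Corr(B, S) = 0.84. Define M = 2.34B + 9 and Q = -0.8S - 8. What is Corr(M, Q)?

Corr(M, Q) = -0.84

Linear rescalings preserve |correlation|; the slopes 2.34 and -0.8 have opposite signs, so the correlation flips sign: Corr(M, Q) = −Corr(B, S) = -0.84.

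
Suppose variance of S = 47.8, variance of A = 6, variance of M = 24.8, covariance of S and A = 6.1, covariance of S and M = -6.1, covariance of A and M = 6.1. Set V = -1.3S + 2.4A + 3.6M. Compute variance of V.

variance of V = 561.19

variance of V = a²·variance of S + b²·variance of A + c²·variance of M + 2ab·covariance of S and A + 2ac·covariance of S and M + 2bc·covariance of A and M, with a = -1.3, b = 2.4, c = 3.6.
= 80.782 + 34.56 + 321.408 + (-38.064) + 57.096 + 105.408
= 561.19.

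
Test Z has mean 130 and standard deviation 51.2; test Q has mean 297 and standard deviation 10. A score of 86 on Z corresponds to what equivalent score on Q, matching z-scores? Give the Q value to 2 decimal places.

z = (86 − 130)/51.2 ≈ -0.8594.
Q = 297 + z·10 = 297 + (86 − 130)·10/51.2 ≈ 288.41.

Q = 288.41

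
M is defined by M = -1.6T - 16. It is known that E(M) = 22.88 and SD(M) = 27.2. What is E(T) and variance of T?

From M = -1.6T - 16: E(M) = a·E(T) + b, so E(T) = (E(M) − b)/a = (22.88 − (-16))/(-1.6) = -24.3.
variance of M = 27.2² = 739.84.
variance of M = a²·variance of T, so variance of T = 739.84/(-1.6)² = 289.

E(T) = -24.3, variance of T = 289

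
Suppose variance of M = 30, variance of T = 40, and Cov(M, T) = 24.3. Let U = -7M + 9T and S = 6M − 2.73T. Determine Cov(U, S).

Cov(U, S) = -466.227

By bilinearity, Cov(U, S) = ac·variance of M + bd·variance of T + (ad+bc)·Cov(M, T), with a=-7, b=9, c=6, d=-2.73.
ac·variance of M = (-7)·6·30 = -1260
bd·variance of T = 9·(-2.73)·40 = -982.8
(ad+bc)·Cov(M, T) = (73.11)·24.3 = 1776.573
Cov(U, S) = -1260 + (-982.8) + 1776.573 = -466.227.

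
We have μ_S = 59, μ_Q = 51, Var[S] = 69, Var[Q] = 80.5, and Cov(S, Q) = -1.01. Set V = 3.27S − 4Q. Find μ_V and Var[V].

μ_V = 3.27·μ_S + (-4)·μ_Q = 3.27·59 + (-4)·51 = -11.07.
Var[V] = a²·Var[S] + b²·Var[Q] + 2ab·Cov(S, Q) with a = 3.27, b = -4.
= 3.27²·69 + (-4)²·80.5 + 2·3.27·(-4)·(-1.01)
= 737.8101 + 1288 + 26.4216 = 2052.2317.

μ_V = -11.07, Var[V] = 2052.2317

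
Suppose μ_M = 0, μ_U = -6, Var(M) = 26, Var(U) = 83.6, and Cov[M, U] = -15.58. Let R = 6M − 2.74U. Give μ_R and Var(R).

μ_R = 16.44, Var(R) = 2075.90576

μ_R = 6·μ_M + (-2.74)·μ_U = 6·0 + (-2.74)·(-6) = 16.44.
Var(R) = a²·Var(M) + b²·Var(U) + 2ab·Cov[M, U] with a = 6, b = -2.74.
= 6²·26 + (-2.74)²·83.6 + 2·6·(-2.74)·(-15.58)
= 936 + 627.63536 + 512.2704 = 2075.90576.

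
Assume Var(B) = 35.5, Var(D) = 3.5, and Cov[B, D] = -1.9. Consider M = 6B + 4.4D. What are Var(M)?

Var(M) = a²·Var(B) + b²·Var(D) + 2ab·Cov[B, D] with a = 6, b = 4.4.
= 6²·35.5 + 4.4²·3.5 + 2·6·4.4·(-1.9)
= 1278 + 67.76 + (-100.32) = 1245.44.

Var(M) = 1245.44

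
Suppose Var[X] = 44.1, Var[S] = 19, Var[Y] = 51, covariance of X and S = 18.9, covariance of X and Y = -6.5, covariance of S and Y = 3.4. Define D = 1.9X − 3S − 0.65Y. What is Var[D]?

Var[D] = 165.6035

Var[D] = a²·Var[X] + b²·Var[S] + c²·Var[Y] + 2ab·covariance of X and S + 2ac·covariance of X and Y + 2bc·covariance of S and Y, with a = 1.9, b = -3, c = -0.65.
= 159.201 + 171 + 21.5475 + (-215.46) + 16.055 + 13.26
= 165.6035.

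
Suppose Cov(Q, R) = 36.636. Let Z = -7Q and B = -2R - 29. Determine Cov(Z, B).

Cov(Z, B) = 512.904

Cov(Z, B) = a·c·Cov(Q, R) = (-7)·(-2)·36.636 = 512.904. Additive constants drop out.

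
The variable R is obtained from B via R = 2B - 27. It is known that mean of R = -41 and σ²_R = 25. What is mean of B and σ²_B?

From R = 2B - 27: mean of R = a·mean of B + b, so mean of B = (mean of R − b)/a = (-41 − (-27))/2 = -7.
σ²_R = a²·σ²_B, so σ²_B = 25/2² = 6.25.

mean of B = -7, σ²_B = 6.25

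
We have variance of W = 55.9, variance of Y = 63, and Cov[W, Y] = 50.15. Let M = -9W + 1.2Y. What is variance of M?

variance of M = 3535.38

variance of M = a²·variance of W + b²·variance of Y + 2ab·Cov[W, Y] with a = -9, b = 1.2.
= (-9)²·55.9 + 1.2²·63 + 2·(-9)·1.2·50.15
= 4527.9 + 90.72 + (-1083.24) = 3535.38.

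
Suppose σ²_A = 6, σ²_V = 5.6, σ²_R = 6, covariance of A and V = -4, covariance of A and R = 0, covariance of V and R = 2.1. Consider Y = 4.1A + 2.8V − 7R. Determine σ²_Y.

σ²_Y = a²·σ²_A + b²·σ²_V + c²·σ²_R + 2ab·covariance of A and V + 2ac·covariance of A and R + 2bc·covariance of V and R, with a = 4.1, b = 2.8, c = -7.
= 100.86 + 43.904 + 294 + (-91.84) + 0 + (-82.32)
= 264.604.

σ²_Y = 264.604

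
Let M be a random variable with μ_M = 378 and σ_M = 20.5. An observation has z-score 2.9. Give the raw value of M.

M = μ_M + z·σ_M = 378 + 2.9·20.5 = 437.45.

M = 437.45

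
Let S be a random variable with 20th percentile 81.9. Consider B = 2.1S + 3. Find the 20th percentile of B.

20th percentile of B = 174.99

Since a = 2.1 > 0 the transformation is increasing, so the 20th percentile of B = a·(P_{20} of S) + b = 2.1·81.9 + 3 = 174.99.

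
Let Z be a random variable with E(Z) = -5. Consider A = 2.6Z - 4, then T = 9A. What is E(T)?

E(A) = 2.6·(-5) + (-4) = -17.
E(T) = 9·(-17) = -153.

E(T) = -153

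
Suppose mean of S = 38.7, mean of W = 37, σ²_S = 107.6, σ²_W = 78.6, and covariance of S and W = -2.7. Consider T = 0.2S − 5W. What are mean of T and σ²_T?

mean of T = -177.26, σ²_T = 1974.704

mean of T = 0.2·mean of S + (-5)·mean of W = 0.2·38.7 + (-5)·37 = -177.26.
σ²_T = a²·σ²_S + b²·σ²_W + 2ab·covariance of S and W with a = 0.2, b = -5.
= 0.2²·107.6 + (-5)²·78.6 + 2·0.2·(-5)·(-2.7)
= 4.304 + 1965 + 5.4 = 1974.704.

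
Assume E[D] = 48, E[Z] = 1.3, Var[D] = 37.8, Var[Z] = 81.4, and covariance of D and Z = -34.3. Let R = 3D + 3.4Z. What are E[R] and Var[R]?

E[R] = 148.42, Var[R] = 581.464

E[R] = 3·E[D] + 3.4·E[Z] = 3·48 + 3.4·1.3 = 148.42.
Var[R] = a²·Var[D] + b²·Var[Z] + 2ab·covariance of D and Z with a = 3, b = 3.4.
= 3²·37.8 + 3.4²·81.4 + 2·3·3.4·(-34.3)
= 340.2 + 940.984 + (-699.72) = 581.464.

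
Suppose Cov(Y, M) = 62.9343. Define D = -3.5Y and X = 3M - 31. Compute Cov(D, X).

Cov(D, X) = a·c·Cov(Y, M) = (-3.5)·3·62.9343 = -660.81015. Additive constants drop out.

Cov(D, X) = -660.81015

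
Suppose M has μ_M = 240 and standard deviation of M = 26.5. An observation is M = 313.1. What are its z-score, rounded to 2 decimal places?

z = 2.76

z = (M − μ_M) / standard deviation of M = (313.1 − 240) / 26.5 ≈ 2.76.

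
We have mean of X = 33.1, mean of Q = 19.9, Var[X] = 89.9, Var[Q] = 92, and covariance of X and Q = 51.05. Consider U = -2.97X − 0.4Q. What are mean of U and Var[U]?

mean of U = (-2.97)·mean of X + (-0.4)·mean of Q = (-2.97)·33.1 + (-0.4)·19.9 = -106.267.
Var[U] = a²·Var[X] + b²·Var[Q] + 2ab·covariance of X and Q with a = -2.97, b = -0.4.
= (-2.97)²·89.9 + (-0.4)²·92 + 2·(-2.97)·(-0.4)·51.05
= 792.99891 + 14.72 + 121.2948 = 929.01371.

mean of U = -106.267, Var[U] = 929.01371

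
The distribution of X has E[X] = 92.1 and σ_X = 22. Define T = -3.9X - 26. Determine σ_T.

σ_T = 85.8

T = -3.9X - 26 is linear with a = -3.9, b = -26.
σ_T = |a|·σ_X = |-3.9|·22 = 85.8.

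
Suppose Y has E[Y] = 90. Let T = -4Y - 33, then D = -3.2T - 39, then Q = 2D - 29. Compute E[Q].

E[T] = (-4)·90 + (-33) = -393.
E[D] = (-3.2)·(-393) + (-39) = 1218.6.
E[Q] = 2·1218.6 + (-29) = 2408.2.

E[Q] = 2408.2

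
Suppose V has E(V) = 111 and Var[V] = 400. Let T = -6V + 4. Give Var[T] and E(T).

Var[T] = 14400, E(T) = -662

T = -6V + 4 is linear with a = -6, b = 4.
Var[T] = a²·Var[V] = (-6)²·400 = 14400 (the additive constant 4 does not affect variance).
E(T) = a·E(V) + b = (-6)·111 + 4 = -662.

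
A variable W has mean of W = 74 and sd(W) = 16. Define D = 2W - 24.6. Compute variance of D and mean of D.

variance of D = 1024, mean of D = 123.4

D = 2W - 24.6 is linear with a = 2, b = -24.6.
variance of W = 16² = 256.
variance of D = a²·variance of W = 2²·256 = 1024 (the additive constant -24.6 does not affect variance).
mean of D = a·mean of W + b = 2·74 + (-24.6) = 123.4.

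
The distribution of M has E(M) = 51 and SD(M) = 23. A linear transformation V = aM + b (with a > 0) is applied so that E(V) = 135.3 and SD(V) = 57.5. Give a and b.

a = 2.5, b = 7.8

SD(V) = a·SD(M) (a > 0), so a = 57.5/23 = 2.5.
E(V) = a·E(M) + b, so b = 135.3 − 2.5·51 = 7.8.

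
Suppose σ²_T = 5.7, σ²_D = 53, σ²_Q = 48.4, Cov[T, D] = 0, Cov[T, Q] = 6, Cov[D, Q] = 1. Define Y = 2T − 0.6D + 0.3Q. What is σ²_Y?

σ²_Y = a²·σ²_T + b²·σ²_D + c²·σ²_Q + 2ab·Cov[T, D] + 2ac·Cov[T, Q] + 2bc·Cov[D, Q], with a = 2, b = -0.6, c = 0.3.
= 22.8 + 19.08 + 4.356 + 0 + 7.2 + (-0.36)
= 53.076.

σ²_Y = 53.076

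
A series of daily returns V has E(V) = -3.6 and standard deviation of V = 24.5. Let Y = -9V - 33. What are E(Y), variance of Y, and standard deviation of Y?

E(Y) = -0.6, variance of Y = 48620.25, standard deviation of Y = 220.5

Y = -9V - 33 is linear with a = -9, b = -33.
E(Y) = a·E(V) + b = (-9)·(-3.6) + (-33) = -0.6.
variance of V = 24.5² = 600.25.
variance of Y = a²·variance of V = (-9)²·600.25 = 48620.25 (the additive constant -33 does not affect variance).
standard deviation of Y = |a|·standard deviation of V = |-9|·24.5 = 220.5.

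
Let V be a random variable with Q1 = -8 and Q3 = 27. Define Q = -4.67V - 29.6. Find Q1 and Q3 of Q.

a = -4.67 < 0 reverses order: Q1(Q) comes from Q3(V), Q3(Q) from Q1(V).
Q1(Q) = (-4.67)·27 + (-29.6) = -155.69; Q3(Q) = (-4.67)·(-8) + (-29.6) = 7.76.

Q1(Q) = -155.69, Q3(Q) = 7.76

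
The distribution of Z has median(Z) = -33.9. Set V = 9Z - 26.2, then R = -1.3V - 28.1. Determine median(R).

median(R) = 402.59

median(V) = 9·(-33.9) + (-26.2) = -331.3.
median(R) = (-1.3)·(-331.3) + (-28.1) = 402.59.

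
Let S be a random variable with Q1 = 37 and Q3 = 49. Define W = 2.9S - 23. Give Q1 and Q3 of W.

Q1(W) = 84.3, Q3(W) = 119.1

a = 2.9 > 0: Q1(W) = a·Q1(S)+b = 84.3, Q3(W) = a·Q3(S)+b = 119.1.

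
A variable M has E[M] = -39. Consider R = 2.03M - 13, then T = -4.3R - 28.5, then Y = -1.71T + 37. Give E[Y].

E[Y] = -591.99101

E[R] = 2.03·(-39) + (-13) = -92.17.
E[T] = (-4.3)·(-92.17) + (-28.5) = 367.831.
E[Y] = (-1.71)·367.831 + 37 = -591.99101.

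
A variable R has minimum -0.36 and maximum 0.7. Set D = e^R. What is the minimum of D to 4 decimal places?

min(D) = 0.6977

e^R is increasing on this domain, so min(D) comes from min(R) = -0.36: min(D) = exp(-0.36) ≈ 0.6977.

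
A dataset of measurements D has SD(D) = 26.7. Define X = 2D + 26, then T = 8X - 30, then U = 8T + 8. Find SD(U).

SD(U) = 3417.6

SD(X) = |2|·26.7 = 53.4.
SD(T) = |8|·53.4 = 427.2.
SD(U) = |8|·427.2 = 3417.6.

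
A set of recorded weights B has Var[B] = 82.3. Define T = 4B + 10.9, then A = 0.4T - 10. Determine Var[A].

Var[A] = 210.688

Var[T] = 4²·82.3 = 1316.8.
Var[A] = 0.4²·1316.8 = 210.688.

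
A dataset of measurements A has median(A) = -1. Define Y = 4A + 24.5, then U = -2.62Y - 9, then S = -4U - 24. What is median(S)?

median(S) = 226.84

median(Y) = 4·(-1) + 24.5 = 20.5.
median(U) = (-2.62)·20.5 + (-9) = -62.71.
median(S) = (-4)·(-62.71) + (-24) = 226.84.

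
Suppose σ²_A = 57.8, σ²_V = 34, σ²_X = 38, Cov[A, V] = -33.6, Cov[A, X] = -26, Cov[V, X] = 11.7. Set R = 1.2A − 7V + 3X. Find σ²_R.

σ²_R = a²·σ²_A + b²·σ²_V + c²·σ²_X + 2ab·Cov[A, V] + 2ac·Cov[A, X] + 2bc·Cov[V, X], with a = 1.2, b = -7, c = 3.
= 83.232 + 1666 + 342 + 564.48 + (-187.2) + (-491.4)
= 1977.112.

σ²_R = 1977.112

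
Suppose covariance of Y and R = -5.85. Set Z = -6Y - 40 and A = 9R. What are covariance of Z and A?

covariance of Z and A = 315.9

covariance of Z and A = a·c·covariance of Y and R = (-6)·9·(-5.85) = 315.9. Additive constants drop out.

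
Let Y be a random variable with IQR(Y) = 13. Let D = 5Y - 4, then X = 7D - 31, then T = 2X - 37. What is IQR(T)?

IQR(T) = 910

IQR(D) = |5|·13 = 65.
IQR(X) = |7|·65 = 455.
IQR(T) = |2|·455 = 910.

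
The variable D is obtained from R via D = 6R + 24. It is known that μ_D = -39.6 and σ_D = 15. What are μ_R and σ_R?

From D = 6R + 24: μ_D = a·μ_R + b, so μ_R = (μ_D − b)/a = (-39.6 − 24)/6 = -10.6.
σ_D = |a|·σ_R, so σ_R = 15/|6| = 2.5.

μ_R = -10.6, σ_R = 2.5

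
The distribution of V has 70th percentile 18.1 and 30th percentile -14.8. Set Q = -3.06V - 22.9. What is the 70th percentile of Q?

Since a = -3.06 < 0 the transformation is decreasing, reversing order: the 70th percentile of Q corresponds to the 30th percentile of V.
So P_{70}(Q) = a·P_{30}(V) + b = (-3.06)·(-14.8) + (-22.9) = 22.388.

70th percentile of Q = 22.388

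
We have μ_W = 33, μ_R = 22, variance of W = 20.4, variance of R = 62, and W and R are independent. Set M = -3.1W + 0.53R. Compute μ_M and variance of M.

μ_M = -90.64, variance of M = 213.4598

μ_M = (-3.1)·μ_W + 0.53·μ_R = (-3.1)·33 + 0.53·22 = -90.64.
variance of M = a²·variance of W + b²·variance of R + 2ab·covariance of W and R with a = -3.1, b = 0.53.
Independence gives covariance of W and R = 0.
= (-3.1)²·20.4 + 0.53²·62 + 2·(-3.1)·0.53·0
= 196.044 + 17.4158 + 0 = 213.4598.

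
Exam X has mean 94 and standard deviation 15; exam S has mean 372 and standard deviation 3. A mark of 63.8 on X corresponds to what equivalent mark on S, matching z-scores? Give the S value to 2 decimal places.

z = (63.8 − 94)/15 ≈ -2.0133.
S = 372 + z·3 = 372 + (63.8 − 94)·3/15 = 365.96.

S = 365.96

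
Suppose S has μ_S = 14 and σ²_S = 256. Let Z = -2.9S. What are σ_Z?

Z = -2.9S is linear with a = -2.9, b = 0.
σ_S = √256 = 16.
σ_Z = |a|·σ_S = |-2.9|·16 = 46.4.

σ_Z = 46.4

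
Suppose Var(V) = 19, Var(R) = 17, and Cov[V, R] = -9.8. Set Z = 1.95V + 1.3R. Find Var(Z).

Var(Z) = a²·Var(V) + b²·Var(R) + 2ab·Cov[V, R] with a = 1.95, b = 1.3.
= 1.95²·19 + 1.3²·17 + 2·1.95·1.3·(-9.8)
= 72.2475 + 28.73 + (-49.686) = 51.2915.

Var(Z) = 51.2915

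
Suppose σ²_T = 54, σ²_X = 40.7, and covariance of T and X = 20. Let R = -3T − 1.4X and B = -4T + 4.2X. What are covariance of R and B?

By bilinearity, covariance of R and B = ac·σ²_T + bd·σ²_X + (ad+bc)·covariance of T and X, with a=-3, b=-1.4, c=-4, d=4.2.
ac·σ²_T = (-3)·(-4)·54 = 648
bd·σ²_X = (-1.4)·4.2·40.7 = -239.316
(ad+bc)·covariance of T and X = (-7)·20 = -140
covariance of R and B = 648 + (-239.316) + (-140) = 268.684.

covariance of R and B = 268.684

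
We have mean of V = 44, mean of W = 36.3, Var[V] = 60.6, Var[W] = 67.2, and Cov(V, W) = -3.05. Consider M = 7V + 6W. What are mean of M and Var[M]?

mean of M = 7·mean of V + 6·mean of W = 7·44 + 6·36.3 = 525.8.
Var[M] = a²·Var[V] + b²·Var[W] + 2ab·Cov(V, W) with a = 7, b = 6.
= 7²·60.6 + 6²·67.2 + 2·7·6·(-3.05)
= 2969.4 + 2419.2 + (-256.2) = 5132.4.

mean of M = 525.8, Var[M] = 5132.4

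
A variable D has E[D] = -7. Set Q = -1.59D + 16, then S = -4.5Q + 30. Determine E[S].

E[S] = -92.085

E[Q] = (-1.59)·(-7) + 16 = 27.13.
E[S] = (-4.5)·27.13 + 30 = -92.085.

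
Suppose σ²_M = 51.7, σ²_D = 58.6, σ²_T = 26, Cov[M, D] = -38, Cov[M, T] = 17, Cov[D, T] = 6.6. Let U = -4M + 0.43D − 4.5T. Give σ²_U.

σ²_U = 2081.71314

σ²_U = a²·σ²_M + b²·σ²_D + c²·σ²_T + 2ab·Cov[M, D] + 2ac·Cov[M, T] + 2bc·Cov[D, T], with a = -4, b = 0.43, c = -4.5.
= 827.2 + 10.83514 + 526.5 + 130.72 + 612 + (-25.542)
= 2081.71314.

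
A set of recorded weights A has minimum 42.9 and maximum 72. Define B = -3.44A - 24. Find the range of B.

Range(B) = 100.104

Range of A = 72 − 42.9 = 29.1.
Range(B) = |a|·Range(A) = |-3.44|·29.1 = 100.104.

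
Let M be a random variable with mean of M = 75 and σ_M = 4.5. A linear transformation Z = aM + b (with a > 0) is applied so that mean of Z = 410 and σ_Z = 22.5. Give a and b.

σ_Z = a·σ_M (a > 0), so a = 22.5/4.5 = 5.
mean of Z = a·mean of M + b, so b = 410 − 5·75 = 35.

a = 5, b = 35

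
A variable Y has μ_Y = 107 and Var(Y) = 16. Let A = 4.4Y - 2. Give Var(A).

Var(A) = 309.76

A = 4.4Y - 2 is linear with a = 4.4, b = -2.
Var(A) = a²·Var(Y) = 4.4²·16 = 309.76 (the additive constant -2 does not affect variance).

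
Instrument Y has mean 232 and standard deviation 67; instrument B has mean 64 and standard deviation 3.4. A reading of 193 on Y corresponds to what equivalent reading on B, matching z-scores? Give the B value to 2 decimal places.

z = (193 − 232)/67 ≈ -0.5821.
B = 64 + z·3.4 = 64 + (193 − 232)·3.4/67 ≈ 62.02.

B = 62.02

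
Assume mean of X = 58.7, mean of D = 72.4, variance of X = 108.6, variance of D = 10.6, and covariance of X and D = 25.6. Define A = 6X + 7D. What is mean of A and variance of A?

mean of A = 859, variance of A = 6579.4

mean of A = 6·mean of X + 7·mean of D = 6·58.7 + 7·72.4 = 859.
variance of A = a²·variance of X + b²·variance of D + 2ab·covariance of X and D with a = 6, b = 7.
= 6²·108.6 + 7²·10.6 + 2·6·7·25.6
= 3909.6 + 519.4 + 2150.4 = 6579.4.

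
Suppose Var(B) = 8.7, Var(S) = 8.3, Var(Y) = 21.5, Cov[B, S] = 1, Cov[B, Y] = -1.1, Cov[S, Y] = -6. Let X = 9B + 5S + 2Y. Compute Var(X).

Var(X) = 928.6

Var(X) = a²·Var(B) + b²·Var(S) + c²·Var(Y) + 2ab·Cov[B, S] + 2ac·Cov[B, Y] + 2bc·Cov[S, Y], with a = 9, b = 5, c = 2.
= 704.7 + 207.5 + 86 + 90 + (-39.6) + (-120)
= 928.6.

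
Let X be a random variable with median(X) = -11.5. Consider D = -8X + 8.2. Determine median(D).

A linear map preserves order up to sign, so median(D) = a·median(X) + b = (-8)·(-11.5) + 8.2 = 100.2.

median(D) = 100.2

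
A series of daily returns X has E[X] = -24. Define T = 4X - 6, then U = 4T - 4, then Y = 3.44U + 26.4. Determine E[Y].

E[Y] = -1390.88

E[T] = 4·(-24) + (-6) = -102.
E[U] = 4·(-102) + (-4) = -412.
E[Y] = 3.44·(-412) + 26.4 = -1390.88.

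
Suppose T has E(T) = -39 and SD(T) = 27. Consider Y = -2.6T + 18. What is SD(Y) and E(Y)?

SD(Y) = 70.2, E(Y) = 119.4

Y = -2.6T + 18 is linear with a = -2.6, b = 18.
SD(Y) = |a|·SD(T) = |-2.6|·27 = 70.2.
E(Y) = a·E(T) + b = (-2.6)·(-39) + 18 = 119.4.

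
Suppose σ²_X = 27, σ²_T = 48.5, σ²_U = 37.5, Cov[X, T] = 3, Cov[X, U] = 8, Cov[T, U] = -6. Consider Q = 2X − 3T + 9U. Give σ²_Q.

σ²_Q = a²·σ²_X + b²·σ²_T + c²·σ²_U + 2ab·Cov[X, T] + 2ac·Cov[X, U] + 2bc·Cov[T, U], with a = 2, b = -3, c = 9.
= 108 + 436.5 + 3037.5 + (-36) + 288 + 324
= 4158.

σ²_Q = 4158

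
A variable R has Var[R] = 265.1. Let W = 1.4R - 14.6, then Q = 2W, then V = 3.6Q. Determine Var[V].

Var[W] = 1.4²·265.1 = 519.596.
Var[Q] = 2²·519.596 = 2078.384.
Var[V] = 3.6²·2078.384 = 26935.85664.

Var[V] = 26935.85664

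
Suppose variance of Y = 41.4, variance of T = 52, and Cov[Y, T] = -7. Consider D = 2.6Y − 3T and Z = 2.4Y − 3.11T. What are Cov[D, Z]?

By bilinearity, Cov[D, Z] = ac·variance of Y + bd·variance of T + (ad+bc)·Cov[Y, T], with a=2.6, b=-3, c=2.4, d=-3.11.
ac·variance of Y = 2.6·2.4·41.4 = 258.336
bd·variance of T = (-3)·(-3.11)·52 = 485.16
(ad+bc)·Cov[Y, T] = (-15.286)·(-7) = 107.002
Cov[D, Z] = 258.336 + 485.16 + 107.002 = 850.498.

Cov[D, Z] = 850.498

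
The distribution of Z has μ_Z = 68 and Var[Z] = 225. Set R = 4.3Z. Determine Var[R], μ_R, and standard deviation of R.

R = 4.3Z is linear with a = 4.3, b = 0.
Var[R] = a²·Var[Z] = 4.3²·225 = 4160.25.
μ_R = a·μ_Z + b = 4.3·68 = 292.4.
standard deviation of Z = √225 = 15.
standard deviation of R = |a|·standard deviation of Z = |4.3|·15 = 64.5.

Var[R] = 4160.25, μ_R = 292.4, standard deviation of R = 64.5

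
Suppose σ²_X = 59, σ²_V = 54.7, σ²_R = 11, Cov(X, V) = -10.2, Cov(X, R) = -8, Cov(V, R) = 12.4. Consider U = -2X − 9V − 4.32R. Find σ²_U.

σ²_U = a²·σ²_X + b²·σ²_V + c²·σ²_R + 2ab·Cov(X, V) + 2ac·Cov(X, R) + 2bc·Cov(V, R), with a = -2, b = -9, c = -4.32.
= 236 + 4430.7 + 205.2864 + (-367.2) + (-138.24) + 964.224
= 5330.7704.

σ²_U = 5330.7704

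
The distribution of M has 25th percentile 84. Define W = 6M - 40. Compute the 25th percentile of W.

Since a = 6 > 0 the transformation is increasing, so the 25th percentile of W = a·(P_{25} of M) + b = 6·84 + (-40) = 464.

25th percentile of W = 464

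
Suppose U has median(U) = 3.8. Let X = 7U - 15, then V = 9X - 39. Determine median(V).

median(X) = 7·3.8 + (-15) = 11.6.
median(V) = 9·11.6 + (-39) = 65.4.

median(V) = 65.4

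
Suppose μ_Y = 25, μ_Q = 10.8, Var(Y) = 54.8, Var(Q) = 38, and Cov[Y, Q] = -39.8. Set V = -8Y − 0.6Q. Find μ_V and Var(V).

μ_V = -206.48, Var(V) = 3138.8

μ_V = (-8)·μ_Y + (-0.6)·μ_Q = (-8)·25 + (-0.6)·10.8 = -206.48.
Var(V) = a²·Var(Y) + b²·Var(Q) + 2ab·Cov[Y, Q] with a = -8, b = -0.6.
= (-8)²·54.8 + (-0.6)²·38 + 2·(-8)·(-0.6)·(-39.8)
= 3507.2 + 13.68 + (-382.08) = 3138.8.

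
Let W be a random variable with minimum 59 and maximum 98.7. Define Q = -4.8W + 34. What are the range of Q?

Range of W = 98.7 − 59 = 39.7.
Range(Q) = |a|·Range(W) = |-4.8|·39.7 = 190.56.

Range(Q) = 190.56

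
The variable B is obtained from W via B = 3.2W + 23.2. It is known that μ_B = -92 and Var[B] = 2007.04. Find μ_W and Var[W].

From B = 3.2W + 23.2: μ_B = a·μ_W + b, so μ_W = (μ_B − b)/a = (-92 − 23.2)/3.2 = -36.
Var[B] = a²·Var[W], so Var[W] = 2007.04/3.2² = 196.

μ_W = -36, Var[W] = 196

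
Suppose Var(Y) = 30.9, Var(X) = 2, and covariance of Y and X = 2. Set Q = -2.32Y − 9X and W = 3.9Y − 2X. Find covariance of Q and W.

By bilinearity, covariance of Q and W = ac·Var(Y) + bd·Var(X) + (ad+bc)·covariance of Y and X, with a=-2.32, b=-9, c=3.9, d=-2.
ac·Var(Y) = (-2.32)·3.9·30.9 = -279.5832
bd·Var(X) = (-9)·(-2)·2 = 36
(ad+bc)·covariance of Y and X = (-30.46)·2 = -60.92
covariance of Q and W = -279.5832 + 36 + (-60.92) = -304.5032.

covariance of Q and W = -304.5032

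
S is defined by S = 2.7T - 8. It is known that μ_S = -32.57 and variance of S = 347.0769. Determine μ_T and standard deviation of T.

μ_T = -9.1, standard deviation of T = 6.9

From S = 2.7T - 8: μ_S = a·μ_T + b, so μ_T = (μ_S − b)/a = (-32.57 − (-8))/2.7 = -9.1.
standard deviation of S = √347.0769 = 18.63.
standard deviation of S = |a|·standard deviation of T, so standard deviation of T = 18.63/|2.7| = 6.9.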